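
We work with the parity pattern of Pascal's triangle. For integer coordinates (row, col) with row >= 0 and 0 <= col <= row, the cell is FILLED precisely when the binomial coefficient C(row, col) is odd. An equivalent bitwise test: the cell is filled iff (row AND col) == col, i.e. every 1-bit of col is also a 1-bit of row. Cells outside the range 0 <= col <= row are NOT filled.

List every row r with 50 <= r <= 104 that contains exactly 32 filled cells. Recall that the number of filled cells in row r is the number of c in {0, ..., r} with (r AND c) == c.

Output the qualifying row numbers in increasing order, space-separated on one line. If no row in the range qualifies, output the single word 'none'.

Row r has 2^popcount(r) filled cells, so we need popcount(r) = log2(32) = 5.
Scan r = 50..104 and keep those with exactly 5 one-bits:
r=50=110010 popcount=3 -> skip
r=51=110011 popcount=4 -> skip
r=52=110100 popcount=3 -> skip
r=53=110101 popcount=4 -> skip
r=54=110110 popcount=4 -> skip
r=55=110111 popcount=5 -> KEEP
r=56=111000 popcount=3 -> skip
r=57=111001 popcount=4 -> skip
r=58=111010 popcount=4 -> skip
r=59=111011 popcount=5 -> KEEP
r=60=111100 popcount=4 -> skip
r=61=111101 popcount=5 -> KEEP
r=62=111110 popcount=5 -> KEEP
r=63=111111 popcount=6 -> skip
r=64=1000000 popcount=1 -> skip
r=65=1000001 popcount=2 -> skip
r=66=1000010 popcount=2 -> skip
r=67=1000011 popcount=3 -> skip
r=68=1000100 popcount=2 -> skip
r=69=1000101 popcount=3 -> skip
r=70=1000110 popcount=3 -> skip
r=71=1000111 popcount=4 -> skip
r=72=1001000 popcount=2 -> skip
r=73=1001001 popcount=3 -> skip
r=74=1001010 popcount=3 -> skip
r=75=1001011 popcount=4 -> skip
r=76=1001100 popcount=3 -> skip
r=77=1001101 popcount=4 -> skip
r=78=1001110 popcount=4 -> skip
r=79=1001111 popcount=5 -> KEEP
r=80=1010000 popcount=2 -> skip
r=81=1010001 popcount=3 -> skip
r=82=1010010 popcount=3 -> skip
r=83=1010011 popcount=4 -> skip
r=84=1010100 popcount=3 -> skip
r=85=1010101 popcount=4 -> skip
r=86=1010110 popcount=4 -> skip
r=87=1010111 popcount=5 -> KEEP
r=88=1011000 popcount=3 -> skip
r=89=1011001 popcount=4 -> skip
r=90=1011010 popcount=4 -> skip
r=91=1011011 popcount=5 -> KEEP
r=92=1011100 popcount=4 -> skip
r=93=1011101 popcount=5 -> KEEP
r=94=1011110 popcount=5 -> KEEP
r=95=1011111 popcount=6 -> skip
r=96=1100000 popcount=2 -> skip
r=97=1100001 popcount=3 -> skip
r=98=1100010 popcount=3 -> skip
r=99=1100011 popcount=4 -> skip
r=100=1100100 popcount=3 -> skip
r=101=1100101 popcount=4 -> skip
r=102=1100110 popcount=4 -> skip
r=103=1100111 popcount=5 -> KEEP
r=104=1101000 popcount=3 -> skip
Kept rows: 55 59 61 62 79 87 91 93 94 103

Answer: 55 59 61 62 79 87 91 93 94 103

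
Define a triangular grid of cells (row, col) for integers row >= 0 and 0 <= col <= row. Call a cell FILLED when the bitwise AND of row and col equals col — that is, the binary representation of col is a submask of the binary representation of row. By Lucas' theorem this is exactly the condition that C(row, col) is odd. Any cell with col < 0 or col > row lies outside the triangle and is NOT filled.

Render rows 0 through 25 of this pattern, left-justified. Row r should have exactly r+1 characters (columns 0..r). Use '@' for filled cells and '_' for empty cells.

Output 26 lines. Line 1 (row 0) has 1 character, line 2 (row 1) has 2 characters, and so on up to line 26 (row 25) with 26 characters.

Answer: @
@@
@_@
@@@@
@___@
@@__@@
@_@_@_@
@@@@@@@@
@_______@
@@______@@
@_@_____@_@
@@@@____@@@@
@___@___@___@
@@__@@__@@__@@
@_@_@_@_@_@_@_@
@@@@@@@@@@@@@@@@
@_______________@
@@______________@@
@_@_____________@_@
@@@@____________@@@@
@___@___________@___@
@@__@@__________@@__@@
@_@_@_@_________@_@_@_@
@@@@@@@@________@@@@@@@@
@_______@_______@_______@
@@______@@______@@______@@

Derivation:
r0=0: @
r1=1: @@
r2=10: @_@
r3=11: @@@@
r4=100: @___@
r5=101: @@__@@
r6=110: @_@_@_@
r7=111: @@@@@@@@
r8=1000: @_______@
r9=1001: @@______@@
r10=1010: @_@_____@_@
r11=1011: @@@@____@@@@
r12=1100: @___@___@___@
r13=1101: @@__@@__@@__@@
r14=1110: @_@_@_@_@_@_@_@
r15=1111: @@@@@@@@@@@@@@@@
r16=10000: @_______________@
r17=10001: @@______________@@
r18=10010: @_@_____________@_@
r19=10011: @@@@____________@@@@
r20=10100: @___@___________@___@
r21=10101: @@__@@__________@@__@@
r22=10110: @_@_@_@_________@_@_@_@
r23=10111: @@@@@@@@________@@@@@@@@
r24=11000: @_______@_______@_______@
r25=11001: @@______@@______@@______@@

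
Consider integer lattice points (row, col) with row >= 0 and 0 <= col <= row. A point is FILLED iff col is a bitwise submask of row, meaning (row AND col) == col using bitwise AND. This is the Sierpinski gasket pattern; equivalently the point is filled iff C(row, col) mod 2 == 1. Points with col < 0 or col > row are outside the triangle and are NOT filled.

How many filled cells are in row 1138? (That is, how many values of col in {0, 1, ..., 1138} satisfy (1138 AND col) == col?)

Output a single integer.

Answer: 32

Derivation:
1138 in binary = 10001110010
popcount(1138) = number of 1-bits in 10001110010 = 5
A col c satisfies (1138 AND c) == c iff every set bit of c is also set in 1138; each of the 5 set bits of 1138 can independently be on or off in c.
count = 2^5 = 32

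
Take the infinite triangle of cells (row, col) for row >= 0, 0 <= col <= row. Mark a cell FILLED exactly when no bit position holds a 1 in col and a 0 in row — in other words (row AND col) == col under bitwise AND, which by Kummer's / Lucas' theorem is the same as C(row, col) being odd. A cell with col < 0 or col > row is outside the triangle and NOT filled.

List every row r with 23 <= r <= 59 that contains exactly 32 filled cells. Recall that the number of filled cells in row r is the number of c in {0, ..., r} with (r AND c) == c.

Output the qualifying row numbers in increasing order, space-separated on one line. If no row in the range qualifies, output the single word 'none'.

Answer: 31 47 55 59

Derivation:
Row r has 2^popcount(r) filled cells, so we need popcount(r) = log2(32) = 5.
Scan r = 23..59 and keep those with exactly 5 one-bits:
r=23=10111 popcount=4 -> skip
r=24=11000 popcount=2 -> skip
r=25=11001 popcount=3 -> skip
r=26=11010 popcount=3 -> skip
r=27=11011 popcount=4 -> skip
r=28=11100 popcount=3 -> skip
r=29=11101 popcount=4 -> skip
r=30=11110 popcount=4 -> skip
r=31=11111 popcount=5 -> KEEP
r=32=100000 popcount=1 -> skip
r=33=100001 popcount=2 -> skip
r=34=100010 popcount=2 -> skip
r=35=100011 popcount=3 -> skip
r=36=100100 popcount=2 -> skip
r=37=100101 popcount=3 -> skip
r=38=100110 popcount=3 -> skip
r=39=100111 popcount=4 -> skip
r=40=101000 popcount=2 -> skip
r=41=101001 popcount=3 -> skip
r=42=101010 popcount=3 -> skip
r=43=101011 popcount=4 -> skip
r=44=101100 popcount=3 -> skip
r=45=101101 popcount=4 -> skip
r=46=101110 popcount=4 -> skip
r=47=101111 popcount=5 -> KEEP
r=48=110000 popcount=2 -> skip
r=49=110001 popcount=3 -> skip
r=50=110010 popcount=3 -> skip
r=51=110011 popcount=4 -> skip
r=52=110100 popcount=3 -> skip
r=53=110101 popcount=4 -> skip
r=54=110110 popcount=4 -> skip
r=55=110111 popcount=5 -> KEEP
r=56=111000 popcount=3 -> skip
r=57=111001 popcount=4 -> skip
r=58=111010 popcount=4 -> skip
r=59=111011 popcount=5 -> KEEP
Kept rows: 31 47 55 59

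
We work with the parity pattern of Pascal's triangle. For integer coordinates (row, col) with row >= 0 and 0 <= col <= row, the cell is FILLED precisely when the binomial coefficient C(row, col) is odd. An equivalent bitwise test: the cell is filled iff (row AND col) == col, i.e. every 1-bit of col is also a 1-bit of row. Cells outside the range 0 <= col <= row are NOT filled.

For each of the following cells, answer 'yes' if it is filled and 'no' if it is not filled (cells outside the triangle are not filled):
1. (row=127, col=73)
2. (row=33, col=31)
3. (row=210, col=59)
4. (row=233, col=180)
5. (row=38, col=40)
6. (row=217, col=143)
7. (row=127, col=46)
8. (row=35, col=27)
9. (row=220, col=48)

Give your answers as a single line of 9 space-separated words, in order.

Answer: yes no no no no no yes no no

Derivation:
(127,73): row=0b1111111, col=0b1001001, row AND col = 0b1001001 = 73; 73 == 73 -> filled
(33,31): row=0b100001, col=0b11111, row AND col = 0b1 = 1; 1 != 31 -> empty
(210,59): row=0b11010010, col=0b111011, row AND col = 0b10010 = 18; 18 != 59 -> empty
(233,180): row=0b11101001, col=0b10110100, row AND col = 0b10100000 = 160; 160 != 180 -> empty
(38,40): col outside [0, 38] -> not filled
(217,143): row=0b11011001, col=0b10001111, row AND col = 0b10001001 = 137; 137 != 143 -> empty
(127,46): row=0b1111111, col=0b101110, row AND col = 0b101110 = 46; 46 == 46 -> filled
(35,27): row=0b100011, col=0b11011, row AND col = 0b11 = 3; 3 != 27 -> empty
(220,48): row=0b11011100, col=0b110000, row AND col = 0b10000 = 16; 16 != 48 -> empty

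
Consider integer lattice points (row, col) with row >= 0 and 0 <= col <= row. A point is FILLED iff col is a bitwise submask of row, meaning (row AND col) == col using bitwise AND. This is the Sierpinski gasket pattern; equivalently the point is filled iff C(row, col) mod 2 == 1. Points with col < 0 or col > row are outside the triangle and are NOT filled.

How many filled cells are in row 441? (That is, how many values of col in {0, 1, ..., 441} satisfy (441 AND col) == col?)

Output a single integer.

441 in binary = 110111001
popcount(441) = number of 1-bits in 110111001 = 6
A col c satisfies (441 AND c) == c iff every set bit of c is also set in 441; each of the 6 set bits of 441 can independently be on or off in c.
count = 2^6 = 64

Answer: 64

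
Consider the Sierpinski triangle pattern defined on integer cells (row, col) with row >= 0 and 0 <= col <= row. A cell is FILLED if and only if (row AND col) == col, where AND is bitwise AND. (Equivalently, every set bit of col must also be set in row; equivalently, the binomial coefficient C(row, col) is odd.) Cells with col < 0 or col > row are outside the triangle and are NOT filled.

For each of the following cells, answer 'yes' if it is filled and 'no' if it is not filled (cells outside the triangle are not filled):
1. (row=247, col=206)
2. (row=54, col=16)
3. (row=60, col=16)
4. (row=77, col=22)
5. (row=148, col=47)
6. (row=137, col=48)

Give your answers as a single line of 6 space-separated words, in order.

Answer: no yes yes no no no

Derivation:
(247,206): row=0b11110111, col=0b11001110, row AND col = 0b11000110 = 198; 198 != 206 -> empty
(54,16): row=0b110110, col=0b10000, row AND col = 0b10000 = 16; 16 == 16 -> filled
(60,16): row=0b111100, col=0b10000, row AND col = 0b10000 = 16; 16 == 16 -> filled
(77,22): row=0b1001101, col=0b10110, row AND col = 0b100 = 4; 4 != 22 -> empty
(148,47): row=0b10010100, col=0b101111, row AND col = 0b100 = 4; 4 != 47 -> empty
(137,48): row=0b10001001, col=0b110000, row AND col = 0b0 = 0; 0 != 48 -> empty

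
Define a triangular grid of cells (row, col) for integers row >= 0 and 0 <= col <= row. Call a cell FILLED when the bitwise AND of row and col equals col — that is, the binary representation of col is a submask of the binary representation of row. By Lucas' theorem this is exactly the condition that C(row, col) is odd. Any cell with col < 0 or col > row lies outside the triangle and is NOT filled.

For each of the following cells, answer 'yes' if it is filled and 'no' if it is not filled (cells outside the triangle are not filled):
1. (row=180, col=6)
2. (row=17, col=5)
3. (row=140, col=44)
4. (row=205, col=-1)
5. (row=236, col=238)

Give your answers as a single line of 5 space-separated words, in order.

(180,6): row=0b10110100, col=0b110, row AND col = 0b100 = 4; 4 != 6 -> empty
(17,5): row=0b10001, col=0b101, row AND col = 0b1 = 1; 1 != 5 -> empty
(140,44): row=0b10001100, col=0b101100, row AND col = 0b1100 = 12; 12 != 44 -> empty
(205,-1): col outside [0, 205] -> not filled
(236,238): col outside [0, 236] -> not filled

Answer: no no no no no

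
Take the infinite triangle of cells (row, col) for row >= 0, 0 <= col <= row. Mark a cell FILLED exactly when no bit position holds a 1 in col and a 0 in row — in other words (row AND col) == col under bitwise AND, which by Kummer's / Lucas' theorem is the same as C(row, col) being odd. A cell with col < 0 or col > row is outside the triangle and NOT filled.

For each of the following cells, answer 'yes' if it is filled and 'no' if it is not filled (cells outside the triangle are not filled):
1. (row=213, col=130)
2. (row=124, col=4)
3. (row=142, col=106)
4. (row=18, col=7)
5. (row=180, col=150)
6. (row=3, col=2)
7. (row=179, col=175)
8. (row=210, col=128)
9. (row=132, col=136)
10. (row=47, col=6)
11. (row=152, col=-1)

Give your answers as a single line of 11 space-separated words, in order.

(213,130): row=0b11010101, col=0b10000010, row AND col = 0b10000000 = 128; 128 != 130 -> empty
(124,4): row=0b1111100, col=0b100, row AND col = 0b100 = 4; 4 == 4 -> filled
(142,106): row=0b10001110, col=0b1101010, row AND col = 0b1010 = 10; 10 != 106 -> empty
(18,7): row=0b10010, col=0b111, row AND col = 0b10 = 2; 2 != 7 -> empty
(180,150): row=0b10110100, col=0b10010110, row AND col = 0b10010100 = 148; 148 != 150 -> empty
(3,2): row=0b11, col=0b10, row AND col = 0b10 = 2; 2 == 2 -> filled
(179,175): row=0b10110011, col=0b10101111, row AND col = 0b10100011 = 163; 163 != 175 -> empty
(210,128): row=0b11010010, col=0b10000000, row AND col = 0b10000000 = 128; 128 == 128 -> filled
(132,136): col outside [0, 132] -> not filled
(47,6): row=0b101111, col=0b110, row AND col = 0b110 = 6; 6 == 6 -> filled
(152,-1): col outside [0, 152] -> not filled

Answer: no yes no no no yes no yes no yes no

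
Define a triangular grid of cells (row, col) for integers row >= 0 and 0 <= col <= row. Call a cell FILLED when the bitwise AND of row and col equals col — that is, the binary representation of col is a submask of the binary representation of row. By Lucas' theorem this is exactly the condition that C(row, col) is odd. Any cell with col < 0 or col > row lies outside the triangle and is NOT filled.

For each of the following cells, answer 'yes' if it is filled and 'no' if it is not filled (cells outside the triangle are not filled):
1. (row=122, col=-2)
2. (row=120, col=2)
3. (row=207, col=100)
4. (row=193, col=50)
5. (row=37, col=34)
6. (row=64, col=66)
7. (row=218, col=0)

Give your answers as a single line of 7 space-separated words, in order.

Answer: no no no no no no yes

Derivation:
(122,-2): col outside [0, 122] -> not filled
(120,2): row=0b1111000, col=0b10, row AND col = 0b0 = 0; 0 != 2 -> empty
(207,100): row=0b11001111, col=0b1100100, row AND col = 0b1000100 = 68; 68 != 100 -> empty
(193,50): row=0b11000001, col=0b110010, row AND col = 0b0 = 0; 0 != 50 -> empty
(37,34): row=0b100101, col=0b100010, row AND col = 0b100000 = 32; 32 != 34 -> empty
(64,66): col outside [0, 64] -> not filled
(218,0): row=0b11011010, col=0b0, row AND col = 0b0 = 0; 0 == 0 -> filled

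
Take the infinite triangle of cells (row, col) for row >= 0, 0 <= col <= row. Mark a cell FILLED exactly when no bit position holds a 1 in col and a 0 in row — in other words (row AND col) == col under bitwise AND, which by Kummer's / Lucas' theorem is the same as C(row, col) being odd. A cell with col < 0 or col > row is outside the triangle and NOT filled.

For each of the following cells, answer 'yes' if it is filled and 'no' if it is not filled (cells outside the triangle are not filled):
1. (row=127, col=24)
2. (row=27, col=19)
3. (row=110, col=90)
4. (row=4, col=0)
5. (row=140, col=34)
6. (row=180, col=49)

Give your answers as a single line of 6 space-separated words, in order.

Answer: yes yes no yes no no

Derivation:
(127,24): row=0b1111111, col=0b11000, row AND col = 0b11000 = 24; 24 == 24 -> filled
(27,19): row=0b11011, col=0b10011, row AND col = 0b10011 = 19; 19 == 19 -> filled
(110,90): row=0b1101110, col=0b1011010, row AND col = 0b1001010 = 74; 74 != 90 -> empty
(4,0): row=0b100, col=0b0, row AND col = 0b0 = 0; 0 == 0 -> filled
(140,34): row=0b10001100, col=0b100010, row AND col = 0b0 = 0; 0 != 34 -> empty
(180,49): row=0b10110100, col=0b110001, row AND col = 0b110000 = 48; 48 != 49 -> empty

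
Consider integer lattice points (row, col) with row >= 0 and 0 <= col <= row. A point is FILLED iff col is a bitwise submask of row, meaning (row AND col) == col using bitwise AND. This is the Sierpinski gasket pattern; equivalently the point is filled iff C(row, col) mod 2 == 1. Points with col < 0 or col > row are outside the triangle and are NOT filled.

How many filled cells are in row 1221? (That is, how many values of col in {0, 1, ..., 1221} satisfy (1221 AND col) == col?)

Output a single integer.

1221 in binary = 10011000101
popcount(1221) = number of 1-bits in 10011000101 = 5
A col c satisfies (1221 AND c) == c iff every set bit of c is also set in 1221; each of the 5 set bits of 1221 can independently be on or off in c.
count = 2^5 = 32

Answer: 32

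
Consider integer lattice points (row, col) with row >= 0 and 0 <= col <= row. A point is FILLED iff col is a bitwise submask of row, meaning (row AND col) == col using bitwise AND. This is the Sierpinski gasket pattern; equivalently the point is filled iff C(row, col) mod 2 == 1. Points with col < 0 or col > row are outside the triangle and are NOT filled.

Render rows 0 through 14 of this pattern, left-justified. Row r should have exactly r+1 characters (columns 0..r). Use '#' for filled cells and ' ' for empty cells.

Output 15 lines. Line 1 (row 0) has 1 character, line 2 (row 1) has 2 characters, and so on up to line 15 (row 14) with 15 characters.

Answer: #
##
# #
####
#   #
##  ##
# # # #
########
#       #
##      ##
# #     # #
####    ####
#   #   #   #
##  ##  ##  ##
# # # # # # # #

Derivation:
r0=0: #
r1=1: ##
r2=10: # #
r3=11: ####
r4=100: #   #
r5=101: ##  ##
r6=110: # # # #
r7=111: ########
r8=1000: #       #
r9=1001: ##      ##
r10=1010: # #     # #
r11=1011: ####    ####
r12=1100: #   #   #   #
r13=1101: ##  ##  ##  ##
r14=1110: # # # # # # # #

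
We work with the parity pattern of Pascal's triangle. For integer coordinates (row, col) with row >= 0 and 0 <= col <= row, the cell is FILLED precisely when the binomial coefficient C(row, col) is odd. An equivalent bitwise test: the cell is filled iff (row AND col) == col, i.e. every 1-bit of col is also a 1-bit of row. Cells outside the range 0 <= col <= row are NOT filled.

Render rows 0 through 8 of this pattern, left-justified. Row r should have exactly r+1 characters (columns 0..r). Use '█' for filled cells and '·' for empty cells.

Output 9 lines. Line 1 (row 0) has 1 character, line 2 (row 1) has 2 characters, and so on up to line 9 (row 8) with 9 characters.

r0=0: █
r1=1: ██
r2=10: █·█
r3=11: ████
r4=100: █···█
r5=101: ██··██
r6=110: █·█·█·█
r7=111: ████████
r8=1000: █·······█

Answer: █
██
█·█
████
█···█
██··██
█·█·█·█
████████
█·······█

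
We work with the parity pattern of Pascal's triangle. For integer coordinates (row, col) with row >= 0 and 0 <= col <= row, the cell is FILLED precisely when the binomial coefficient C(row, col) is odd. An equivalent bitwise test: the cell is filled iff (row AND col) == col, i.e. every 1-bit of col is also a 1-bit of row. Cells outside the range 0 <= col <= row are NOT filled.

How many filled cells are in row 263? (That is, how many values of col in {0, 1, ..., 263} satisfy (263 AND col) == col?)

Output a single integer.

263 in binary = 100000111
popcount(263) = number of 1-bits in 100000111 = 4
A col c satisfies (263 AND c) == c iff every set bit of c is also set in 263; each of the 4 set bits of 263 can independently be on or off in c.
count = 2^4 = 16

Answer: 16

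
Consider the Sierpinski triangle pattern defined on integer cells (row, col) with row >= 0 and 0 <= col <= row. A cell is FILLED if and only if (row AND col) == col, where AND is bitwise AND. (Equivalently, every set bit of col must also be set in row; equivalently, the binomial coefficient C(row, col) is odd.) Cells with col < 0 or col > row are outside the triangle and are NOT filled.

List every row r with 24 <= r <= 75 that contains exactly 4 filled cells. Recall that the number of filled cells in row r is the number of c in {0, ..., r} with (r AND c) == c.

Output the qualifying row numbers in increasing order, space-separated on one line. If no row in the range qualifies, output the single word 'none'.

Answer: 24 33 34 36 40 48 65 66 68 72

Derivation:
Row r has 2^popcount(r) filled cells, so we need popcount(r) = log2(4) = 2.
Scan r = 24..75 and keep those with exactly 2 one-bits:
r=24=11000 popcount=2 -> KEEP
r=25=11001 popcount=3 -> skip
r=26=11010 popcount=3 -> skip
r=27=11011 popcount=4 -> skip
r=28=11100 popcount=3 -> skip
r=29=11101 popcount=4 -> skip
r=30=11110 popcount=4 -> skip
r=31=11111 popcount=5 -> skip
r=32=100000 popcount=1 -> skip
r=33=100001 popcount=2 -> KEEP
r=34=100010 popcount=2 -> KEEP
r=35=100011 popcount=3 -> skip
r=36=100100 popcount=2 -> KEEP
r=37=100101 popcount=3 -> skip
r=38=100110 popcount=3 -> skip
r=39=100111 popcount=4 -> skip
r=40=101000 popcount=2 -> KEEP
r=41=101001 popcount=3 -> skip
r=42=101010 popcount=3 -> skip
r=43=101011 popcount=4 -> skip
r=44=101100 popcount=3 -> skip
r=45=101101 popcount=4 -> skip
r=46=101110 popcount=4 -> skip
r=47=101111 popcount=5 -> skip
r=48=110000 popcount=2 -> KEEP
r=49=110001 popcount=3 -> skip
r=50=110010 popcount=3 -> skip
r=51=110011 popcount=4 -> skip
r=52=110100 popcount=3 -> skip
r=53=110101 popcount=4 -> skip
r=54=110110 popcount=4 -> skip
r=55=110111 popcount=5 -> skip
r=56=111000 popcount=3 -> skip
r=57=111001 popcount=4 -> skip
r=58=111010 popcount=4 -> skip
r=59=111011 popcount=5 -> skip
r=60=111100 popcount=4 -> skip
r=61=111101 popcount=5 -> skip
r=62=111110 popcount=5 -> skip
r=63=111111 popcount=6 -> skip
r=64=1000000 popcount=1 -> skip
r=65=1000001 popcount=2 -> KEEP
r=66=1000010 popcount=2 -> KEEP
r=67=1000011 popcount=3 -> skip
r=68=1000100 popcount=2 -> KEEP
r=69=1000101 popcount=3 -> skip
r=70=1000110 popcount=3 -> skip
r=71=1000111 popcount=4 -> skip
r=72=1001000 popcount=2 -> KEEP
r=73=1001001 popcount=3 -> skip
r=74=1001010 popcount=3 -> skip
r=75=1001011 popcount=4 -> skip
Kept rows: 24 33 34 36 40 48 65 66 68 72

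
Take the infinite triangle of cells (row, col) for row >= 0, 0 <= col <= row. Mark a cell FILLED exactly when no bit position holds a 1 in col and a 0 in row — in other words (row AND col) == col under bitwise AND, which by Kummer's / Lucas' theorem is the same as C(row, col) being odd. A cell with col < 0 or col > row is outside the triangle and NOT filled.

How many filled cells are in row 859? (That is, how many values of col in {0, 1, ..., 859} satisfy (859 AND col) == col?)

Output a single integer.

Answer: 128

Derivation:
859 in binary = 1101011011
popcount(859) = number of 1-bits in 1101011011 = 7
A col c satisfies (859 AND c) == c iff every set bit of c is also set in 859; each of the 7 set bits of 859 can independently be on or off in c.
count = 2^7 = 128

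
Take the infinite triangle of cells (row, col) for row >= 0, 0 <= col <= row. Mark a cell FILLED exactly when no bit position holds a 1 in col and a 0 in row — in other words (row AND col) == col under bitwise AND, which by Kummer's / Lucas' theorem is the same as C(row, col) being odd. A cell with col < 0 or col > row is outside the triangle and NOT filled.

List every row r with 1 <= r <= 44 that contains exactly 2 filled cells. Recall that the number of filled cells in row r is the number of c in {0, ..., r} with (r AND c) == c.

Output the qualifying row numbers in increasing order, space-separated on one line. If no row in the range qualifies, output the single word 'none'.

Row r has 2^popcount(r) filled cells, so we need popcount(r) = log2(2) = 1.
Scan r = 1..44 and keep those with exactly 1 one-bits:
r=1=1 popcount=1 -> KEEP
r=2=10 popcount=1 -> KEEP
r=3=11 popcount=2 -> skip
r=4=100 popcount=1 -> KEEP
r=5=101 popcount=2 -> skip
r=6=110 popcount=2 -> skip
r=7=111 popcount=3 -> skip
r=8=1000 popcount=1 -> KEEP
r=9=1001 popcount=2 -> skip
r=10=1010 popcount=2 -> skip
r=11=1011 popcount=3 -> skip
r=12=1100 popcount=2 -> skip
r=13=1101 popcount=3 -> skip
r=14=1110 popcount=3 -> skip
r=15=1111 popcount=4 -> skip
r=16=10000 popcount=1 -> KEEP
r=17=10001 popcount=2 -> skip
r=18=10010 popcount=2 -> skip
r=19=10011 popcount=3 -> skip
r=20=10100 popcount=2 -> skip
r=21=10101 popcount=3 -> skip
r=22=10110 popcount=3 -> skip
r=23=10111 popcount=4 -> skip
r=24=11000 popcount=2 -> skip
r=25=11001 popcount=3 -> skip
r=26=11010 popcount=3 -> skip
r=27=11011 popcount=4 -> skip
r=28=11100 popcount=3 -> skip
r=29=11101 popcount=4 -> skip
r=30=11110 popcount=4 -> skip
r=31=11111 popcount=5 -> skip
r=32=100000 popcount=1 -> KEEP
r=33=100001 popcount=2 -> skip
r=34=100010 popcount=2 -> skip
r=35=100011 popcount=3 -> skip
r=36=100100 popcount=2 -> skip
r=37=100101 popcount=3 -> skip
r=38=100110 popcount=3 -> skip
r=39=100111 popcount=4 -> skip
r=40=101000 popcount=2 -> skip
r=41=101001 popcount=3 -> skip
r=42=101010 popcount=3 -> skip
r=43=101011 popcount=4 -> skip
r=44=101100 popcount=3 -> skip
Kept rows: 1 2 4 8 16 32

Answer: 1 2 4 8 16 32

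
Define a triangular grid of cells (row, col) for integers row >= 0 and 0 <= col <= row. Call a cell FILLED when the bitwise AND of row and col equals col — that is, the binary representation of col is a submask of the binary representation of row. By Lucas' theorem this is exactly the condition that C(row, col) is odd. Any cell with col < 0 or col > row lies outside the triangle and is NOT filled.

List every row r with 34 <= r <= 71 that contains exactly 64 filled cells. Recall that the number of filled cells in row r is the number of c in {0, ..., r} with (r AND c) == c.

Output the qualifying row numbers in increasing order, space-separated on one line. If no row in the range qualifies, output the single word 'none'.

Answer: 63

Derivation:
Row r has 2^popcount(r) filled cells, so we need popcount(r) = log2(64) = 6.
Scan r = 34..71 and keep those with exactly 6 one-bits:
r=34=100010 popcount=2 -> skip
r=35=100011 popcount=3 -> skip
r=36=100100 popcount=2 -> skip
r=37=100101 popcount=3 -> skip
r=38=100110 popcount=3 -> skip
r=39=100111 popcount=4 -> skip
r=40=101000 popcount=2 -> skip
r=41=101001 popcount=3 -> skip
r=42=101010 popcount=3 -> skip
r=43=101011 popcount=4 -> skip
r=44=101100 popcount=3 -> skip
r=45=101101 popcount=4 -> skip
r=46=101110 popcount=4 -> skip
r=47=101111 popcount=5 -> skip
r=48=110000 popcount=2 -> skip
r=49=110001 popcount=3 -> skip
r=50=110010 popcount=3 -> skip
r=51=110011 popcount=4 -> skip
r=52=110100 popcount=3 -> skip
r=53=110101 popcount=4 -> skip
r=54=110110 popcount=4 -> skip
r=55=110111 popcount=5 -> skip
r=56=111000 popcount=3 -> skip
r=57=111001 popcount=4 -> skip
r=58=111010 popcount=4 -> skip
r=59=111011 popcount=5 -> skip
r=60=111100 popcount=4 -> skip
r=61=111101 popcount=5 -> skip
r=62=111110 popcount=5 -> skip
r=63=111111 popcount=6 -> KEEP
r=64=1000000 popcount=1 -> skip
r=65=1000001 popcount=2 -> skip
r=66=1000010 popcount=2 -> skip
r=67=1000011 popcount=3 -> skip
r=68=1000100 popcount=2 -> skip
r=69=1000101 popcount=3 -> skip
r=70=1000110 popcount=3 -> skip
r=71=1000111 popcount=4 -> skip
Kept rows: 63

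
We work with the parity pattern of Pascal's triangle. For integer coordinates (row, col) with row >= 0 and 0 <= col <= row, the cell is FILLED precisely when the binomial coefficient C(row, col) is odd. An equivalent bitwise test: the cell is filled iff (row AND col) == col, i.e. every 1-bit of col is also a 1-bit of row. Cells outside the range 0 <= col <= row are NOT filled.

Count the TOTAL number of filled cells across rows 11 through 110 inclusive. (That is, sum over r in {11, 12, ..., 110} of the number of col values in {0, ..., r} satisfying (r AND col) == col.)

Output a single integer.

Answer: 1438

Derivation:
r11=1011 pc3: +8 =8
r12=1100 pc2: +4 =12
r13=1101 pc3: +8 =20
r14=1110 pc3: +8 =28
r15=1111 pc4: +16 =44
r16=10000 pc1: +2 =46
r17=10001 pc2: +4 =50
r18=10010 pc2: +4 =54
r19=10011 pc3: +8 =62
r20=10100 pc2: +4 =66
r21=10101 pc3: +8 =74
r22=10110 pc3: +8 =82
r23=10111 pc4: +16 =98
r24=11000 pc2: +4 =102
r25=11001 pc3: +8 =110
r26=11010 pc3: +8 =118
r27=11011 pc4: +16 =134
r28=11100 pc3: +8 =142
r29=11101 pc4: +16 =158
r30=11110 pc4: +16 =174
r31=11111 pc5: +32 =206
r32=100000 pc1: +2 =208
r33=100001 pc2: +4 =212
r34=100010 pc2: +4 =216
r35=100011 pc3: +8 =224
r36=100100 pc2: +4 =228
r37=100101 pc3: +8 =236
r38=100110 pc3: +8 =244
r39=100111 pc4: +16 =260
r40=101000 pc2: +4 =264
r41=101001 pc3: +8 =272
r42=101010 pc3: +8 =280
r43=101011 pc4: +16 =296
r44=101100 pc3: +8 =304
r45=101101 pc4: +16 =320
r46=101110 pc4: +16 =336
r47=101111 pc5: +32 =368
r48=110000 pc2: +4 =372
r49=110001 pc3: +8 =380
r50=110010 pc3: +8 =388
r51=110011 pc4: +16 =404
r52=110100 pc3: +8 =412
r53=110101 pc4: +16 =428
r54=110110 pc4: +16 =444
r55=110111 pc5: +32 =476
r56=111000 pc3: +8 =484
r57=111001 pc4: +16 =500
r58=111010 pc4: +16 =516
r59=111011 pc5: +32 =548
r60=111100 pc4: +16 =564
r61=111101 pc5: +32 =596
r62=111110 pc5: +32 =628
r63=111111 pc6: +64 =692
r64=1000000 pc1: +2 =694
r65=1000001 pc2: +4 =698
r66=1000010 pc2: +4 =702
r67=1000011 pc3: +8 =710
r68=1000100 pc2: +4 =714
r69=1000101 pc3: +8 =722
r70=1000110 pc3: +8 =730
r71=1000111 pc4: +16 =746
r72=1001000 pc2: +4 =750
r73=1001001 pc3: +8 =758
r74=1001010 pc3: +8 =766
r75=1001011 pc4: +16 =782
r76=1001100 pc3: +8 =790
r77=1001101 pc4: +16 =806
r78=1001110 pc4: +16 =822
r79=1001111 pc5: +32 =854
r80=1010000 pc2: +4 =858
r81=1010001 pc3: +8 =866
r82=1010010 pc3: +8 =874
r83=1010011 pc4: +16 =890
r84=1010100 pc3: +8 =898
r85=1010101 pc4: +16 =914
r86=1010110 pc4: +16 =930
r87=1010111 pc5: +32 =962
r88=1011000 pc3: +8 =970
r89=1011001 pc4: +16 =986
r90=1011010 pc4: +16 =1002
r91=1011011 pc5: +32 =1034
r92=1011100 pc4: +16 =1050
r93=1011101 pc5: +32 =1082
r94=1011110 pc5: +32 =1114
r95=1011111 pc6: +64 =1178
r96=1100000 pc2: +4 =1182
r97=1100001 pc3: +8 =1190
r98=1100010 pc3: +8 =1198
r99=1100011 pc4: +16 =1214
r100=1100100 pc3: +8 =1222
r101=1100101 pc4: +16 =1238
r102=1100110 pc4: +16 =1254
r103=1100111 pc5: +32 =1286
r104=1101000 pc3: +8 =1294
r105=1101001 pc4: +16 =1310
r106=1101010 pc4: +16 =1326
r107=1101011 pc5: +32 =1358
r108=1101100 pc4: +16 =1374
r109=1101101 pc5: +32 =1406
r110=1101110 pc5: +32 =1438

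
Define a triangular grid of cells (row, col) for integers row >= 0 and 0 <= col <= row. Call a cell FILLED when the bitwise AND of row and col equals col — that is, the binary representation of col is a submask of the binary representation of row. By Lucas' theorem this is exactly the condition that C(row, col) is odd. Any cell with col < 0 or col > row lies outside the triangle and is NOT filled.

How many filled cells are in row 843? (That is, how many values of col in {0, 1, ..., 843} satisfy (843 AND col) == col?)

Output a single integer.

843 in binary = 1101001011
popcount(843) = number of 1-bits in 1101001011 = 6
A col c satisfies (843 AND c) == c iff every set bit of c is also set in 843; each of the 6 set bits of 843 can independently be on or off in c.
count = 2^6 = 64

Answer: 64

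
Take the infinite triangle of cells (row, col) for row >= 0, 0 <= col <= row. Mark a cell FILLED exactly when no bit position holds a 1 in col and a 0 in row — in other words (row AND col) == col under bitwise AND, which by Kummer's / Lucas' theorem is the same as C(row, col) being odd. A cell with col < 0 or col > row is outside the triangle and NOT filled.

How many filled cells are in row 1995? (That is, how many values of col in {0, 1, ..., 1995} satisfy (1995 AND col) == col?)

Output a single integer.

1995 in binary = 11111001011
popcount(1995) = number of 1-bits in 11111001011 = 8
A col c satisfies (1995 AND c) == c iff every set bit of c is also set in 1995; each of the 8 set bits of 1995 can independently be on or off in c.
count = 2^8 = 256

Answer: 256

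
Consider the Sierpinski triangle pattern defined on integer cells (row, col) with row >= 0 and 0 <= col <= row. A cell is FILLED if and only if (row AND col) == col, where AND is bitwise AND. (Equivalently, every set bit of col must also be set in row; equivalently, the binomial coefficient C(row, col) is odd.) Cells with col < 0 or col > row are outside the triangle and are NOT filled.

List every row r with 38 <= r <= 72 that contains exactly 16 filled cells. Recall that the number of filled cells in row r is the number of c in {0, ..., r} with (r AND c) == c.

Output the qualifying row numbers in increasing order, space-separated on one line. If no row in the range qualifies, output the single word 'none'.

Row r has 2^popcount(r) filled cells, so we need popcount(r) = log2(16) = 4.
Scan r = 38..72 and keep those with exactly 4 one-bits:
r=38=100110 popcount=3 -> skip
r=39=100111 popcount=4 -> KEEP
r=40=101000 popcount=2 -> skip
r=41=101001 popcount=3 -> skip
r=42=101010 popcount=3 -> skip
r=43=101011 popcount=4 -> KEEP
r=44=101100 popcount=3 -> skip
r=45=101101 popcount=4 -> KEEP
r=46=101110 popcount=4 -> KEEP
r=47=101111 popcount=5 -> skip
r=48=110000 popcount=2 -> skip
r=49=110001 popcount=3 -> skip
r=50=110010 popcount=3 -> skip
r=51=110011 popcount=4 -> KEEP
r=52=110100 popcount=3 -> skip
r=53=110101 popcount=4 -> KEEP
r=54=110110 popcount=4 -> KEEP
r=55=110111 popcount=5 -> skip
r=56=111000 popcount=3 -> skip
r=57=111001 popcount=4 -> KEEP
r=58=111010 popcount=4 -> KEEP
r=59=111011 popcount=5 -> skip
r=60=111100 popcount=4 -> KEEP
r=61=111101 popcount=5 -> skip
r=62=111110 popcount=5 -> skip
r=63=111111 popcount=6 -> skip
r=64=1000000 popcount=1 -> skip
r=65=1000001 popcount=2 -> skip
r=66=1000010 popcount=2 -> skip
r=67=1000011 popcount=3 -> skip
r=68=1000100 popcount=2 -> skip
r=69=1000101 popcount=3 -> skip
r=70=1000110 popcount=3 -> skip
r=71=1000111 popcount=4 -> KEEP
r=72=1001000 popcount=2 -> skip
Kept rows: 39 43 45 46 51 53 54 57 58 60 71

Answer: 39 43 45 46 51 53 54 57 58 60 71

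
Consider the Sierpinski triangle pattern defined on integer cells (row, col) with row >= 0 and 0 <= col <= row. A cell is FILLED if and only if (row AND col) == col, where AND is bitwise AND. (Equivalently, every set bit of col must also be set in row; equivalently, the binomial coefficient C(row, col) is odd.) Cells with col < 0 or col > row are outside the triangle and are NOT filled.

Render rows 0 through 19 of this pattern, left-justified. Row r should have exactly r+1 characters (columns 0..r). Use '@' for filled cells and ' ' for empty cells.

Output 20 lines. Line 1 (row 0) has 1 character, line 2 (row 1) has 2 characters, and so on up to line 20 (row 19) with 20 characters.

r0=0: @
r1=1: @@
r2=10: @ @
r3=11: @@@@
r4=100: @   @
r5=101: @@  @@
r6=110: @ @ @ @
r7=111: @@@@@@@@
r8=1000: @       @
r9=1001: @@      @@
r10=1010: @ @     @ @
r11=1011: @@@@    @@@@
r12=1100: @   @   @   @
r13=1101: @@  @@  @@  @@
r14=1110: @ @ @ @ @ @ @ @
r15=1111: @@@@@@@@@@@@@@@@
r16=10000: @               @
r17=10001: @@              @@
r18=10010: @ @             @ @
r19=10011: @@@@            @@@@

Answer: @
@@
@ @
@@@@
@   @
@@  @@
@ @ @ @
@@@@@@@@
@       @
@@      @@
@ @     @ @
@@@@    @@@@
@   @   @   @
@@  @@  @@  @@
@ @ @ @ @ @ @ @
@@@@@@@@@@@@@@@@
@               @
@@              @@
@ @             @ @
@@@@            @@@@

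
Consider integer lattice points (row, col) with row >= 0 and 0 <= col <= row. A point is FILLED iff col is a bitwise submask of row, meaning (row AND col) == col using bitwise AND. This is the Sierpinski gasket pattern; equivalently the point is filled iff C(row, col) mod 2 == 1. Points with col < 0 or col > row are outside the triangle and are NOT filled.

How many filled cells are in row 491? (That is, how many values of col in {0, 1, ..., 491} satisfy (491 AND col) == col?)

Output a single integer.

Answer: 128

Derivation:
491 in binary = 111101011
popcount(491) = number of 1-bits in 111101011 = 7
A col c satisfies (491 AND c) == c iff every set bit of c is also set in 491; each of the 7 set bits of 491 can independently be on or off in c.
count = 2^7 = 128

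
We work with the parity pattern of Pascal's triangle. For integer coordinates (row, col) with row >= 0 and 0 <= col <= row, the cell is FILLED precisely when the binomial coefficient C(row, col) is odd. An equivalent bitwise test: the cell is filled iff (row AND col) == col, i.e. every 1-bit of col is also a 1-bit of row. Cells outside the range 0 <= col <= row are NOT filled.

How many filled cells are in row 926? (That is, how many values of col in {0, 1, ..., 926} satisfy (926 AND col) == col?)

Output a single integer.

Answer: 128

Derivation:
926 in binary = 1110011110
popcount(926) = number of 1-bits in 1110011110 = 7
A col c satisfies (926 AND c) == c iff every set bit of c is also set in 926; each of the 7 set bits of 926 can independently be on or off in c.
count = 2^7 = 128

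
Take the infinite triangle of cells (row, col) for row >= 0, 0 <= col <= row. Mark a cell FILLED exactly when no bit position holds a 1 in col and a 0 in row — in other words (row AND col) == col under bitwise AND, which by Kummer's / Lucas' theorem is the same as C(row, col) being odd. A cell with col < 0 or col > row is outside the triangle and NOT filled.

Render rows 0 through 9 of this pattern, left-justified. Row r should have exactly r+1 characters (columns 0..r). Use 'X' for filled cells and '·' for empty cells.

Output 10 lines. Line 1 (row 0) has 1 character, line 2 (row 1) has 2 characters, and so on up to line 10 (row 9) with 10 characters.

Answer: X
XX
X·X
XXXX
X···X
XX··XX
X·X·X·X
XXXXXXXX
X·······X
XX······XX

Derivation:
r0=0: X
r1=1: XX
r2=10: X·X
r3=11: XXXX
r4=100: X···X
r5=101: XX··XX
r6=110: X·X·X·X
r7=111: XXXXXXXX
r8=1000: X·······X
r9=1001: XX······XX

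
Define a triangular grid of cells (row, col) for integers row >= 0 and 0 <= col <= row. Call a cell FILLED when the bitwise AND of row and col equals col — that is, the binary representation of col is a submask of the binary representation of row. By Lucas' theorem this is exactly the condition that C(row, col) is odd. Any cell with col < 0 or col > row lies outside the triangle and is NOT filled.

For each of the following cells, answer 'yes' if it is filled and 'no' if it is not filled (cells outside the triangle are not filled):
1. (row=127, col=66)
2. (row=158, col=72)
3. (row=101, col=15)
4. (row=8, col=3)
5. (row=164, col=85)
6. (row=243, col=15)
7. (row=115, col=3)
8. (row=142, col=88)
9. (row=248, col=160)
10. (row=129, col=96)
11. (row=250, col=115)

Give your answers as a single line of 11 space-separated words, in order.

(127,66): row=0b1111111, col=0b1000010, row AND col = 0b1000010 = 66; 66 == 66 -> filled
(158,72): row=0b10011110, col=0b1001000, row AND col = 0b1000 = 8; 8 != 72 -> empty
(101,15): row=0b1100101, col=0b1111, row AND col = 0b101 = 5; 5 != 15 -> empty
(8,3): row=0b1000, col=0b11, row AND col = 0b0 = 0; 0 != 3 -> empty
(164,85): row=0b10100100, col=0b1010101, row AND col = 0b100 = 4; 4 != 85 -> empty
(243,15): row=0b11110011, col=0b1111, row AND col = 0b11 = 3; 3 != 15 -> empty
(115,3): row=0b1110011, col=0b11, row AND col = 0b11 = 3; 3 == 3 -> filled
(142,88): row=0b10001110, col=0b1011000, row AND col = 0b1000 = 8; 8 != 88 -> empty
(248,160): row=0b11111000, col=0b10100000, row AND col = 0b10100000 = 160; 160 == 160 -> filled
(129,96): row=0b10000001, col=0b1100000, row AND col = 0b0 = 0; 0 != 96 -> empty
(250,115): row=0b11111010, col=0b1110011, row AND col = 0b1110010 = 114; 114 != 115 -> empty

Answer: yes no no no no no yes no yes no no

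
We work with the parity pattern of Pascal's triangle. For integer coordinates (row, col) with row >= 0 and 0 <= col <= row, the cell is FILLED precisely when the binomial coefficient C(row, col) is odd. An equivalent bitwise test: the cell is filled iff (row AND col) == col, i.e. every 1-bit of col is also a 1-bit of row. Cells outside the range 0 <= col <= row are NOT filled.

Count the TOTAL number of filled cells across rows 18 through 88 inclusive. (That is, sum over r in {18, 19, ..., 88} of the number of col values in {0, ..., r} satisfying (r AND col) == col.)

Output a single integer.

r18=10010 pc2: +4 =4
r19=10011 pc3: +8 =12
r20=10100 pc2: +4 =16
r21=10101 pc3: +8 =24
r22=10110 pc3: +8 =32
r23=10111 pc4: +16 =48
r24=11000 pc2: +4 =52
r25=11001 pc3: +8 =60
r26=11010 pc3: +8 =68
r27=11011 pc4: +16 =84
r28=11100 pc3: +8 =92
r29=11101 pc4: +16 =108
r30=11110 pc4: +16 =124
r31=11111 pc5: +32 =156
r32=100000 pc1: +2 =158
r33=100001 pc2: +4 =162
r34=100010 pc2: +4 =166
r35=100011 pc3: +8 =174
r36=100100 pc2: +4 =178
r37=100101 pc3: +8 =186
r38=100110 pc3: +8 =194
r39=100111 pc4: +16 =210
r40=101000 pc2: +4 =214
r41=101001 pc3: +8 =222
r42=101010 pc3: +8 =230
r43=101011 pc4: +16 =246
r44=101100 pc3: +8 =254
r45=101101 pc4: +16 =270
r46=101110 pc4: +16 =286
r47=101111 pc5: +32 =318
r48=110000 pc2: +4 =322
r49=110001 pc3: +8 =330
r50=110010 pc3: +8 =338
r51=110011 pc4: +16 =354
r52=110100 pc3: +8 =362
r53=110101 pc4: +16 =378
r54=110110 pc4: +16 =394
r55=110111 pc5: +32 =426
r56=111000 pc3: +8 =434
r57=111001 pc4: +16 =450
r58=111010 pc4: +16 =466
r59=111011 pc5: +32 =498
r60=111100 pc4: +16 =514
r61=111101 pc5: +32 =546
r62=111110 pc5: +32 =578
r63=111111 pc6: +64 =642
r64=1000000 pc1: +2 =644
r65=1000001 pc2: +4 =648
r66=1000010 pc2: +4 =652
r67=1000011 pc3: +8 =660
r68=1000100 pc2: +4 =664
r69=1000101 pc3: +8 =672
r70=1000110 pc3: +8 =680
r71=1000111 pc4: +16 =696
r72=1001000 pc2: +4 =700
r73=1001001 pc3: +8 =708
r74=1001010 pc3: +8 =716
r75=1001011 pc4: +16 =732
r76=1001100 pc3: +8 =740
r77=1001101 pc4: +16 =756
r78=1001110 pc4: +16 =772
r79=1001111 pc5: +32 =804
r80=1010000 pc2: +4 =808
r81=1010001 pc3: +8 =816
r82=1010010 pc3: +8 =824
r83=1010011 pc4: +16 =840
r84=1010100 pc3: +8 =848
r85=1010101 pc4: +16 =864
r86=1010110 pc4: +16 =880
r87=1010111 pc5: +32 =912
r88=1011000 pc3: +8 =920

Answer: 920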